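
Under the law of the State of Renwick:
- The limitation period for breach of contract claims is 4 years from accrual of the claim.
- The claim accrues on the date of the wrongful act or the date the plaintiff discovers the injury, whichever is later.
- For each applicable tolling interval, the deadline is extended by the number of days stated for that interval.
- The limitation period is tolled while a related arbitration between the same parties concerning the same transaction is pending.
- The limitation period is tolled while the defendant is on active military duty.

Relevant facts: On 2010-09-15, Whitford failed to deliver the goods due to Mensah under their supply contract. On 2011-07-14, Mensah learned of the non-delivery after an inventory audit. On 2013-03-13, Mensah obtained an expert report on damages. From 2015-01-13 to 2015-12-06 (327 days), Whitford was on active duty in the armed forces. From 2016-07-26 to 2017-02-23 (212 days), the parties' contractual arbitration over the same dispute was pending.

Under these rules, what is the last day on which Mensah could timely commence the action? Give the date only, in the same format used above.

2016-06-05

Because discovery on 2011-07-14 post-dates the 2010-09-15 act, accrual under the later-of rule falls on 2011-07-14.
The untolled deadline — 4 years after 2011-07-14 — is 2015-07-14.
Because the defendant's active military service ran from 2015-01-13 to 2015-12-06, the deadline is extended by 327 days to 2016-06-05.
The pending related arbitration from 2016-07-26 to 2017-02-23 began after the period had already run on 2016-06-05, so it has no tolling effect.
None of the other events listed affects the running of the period under the stated rules.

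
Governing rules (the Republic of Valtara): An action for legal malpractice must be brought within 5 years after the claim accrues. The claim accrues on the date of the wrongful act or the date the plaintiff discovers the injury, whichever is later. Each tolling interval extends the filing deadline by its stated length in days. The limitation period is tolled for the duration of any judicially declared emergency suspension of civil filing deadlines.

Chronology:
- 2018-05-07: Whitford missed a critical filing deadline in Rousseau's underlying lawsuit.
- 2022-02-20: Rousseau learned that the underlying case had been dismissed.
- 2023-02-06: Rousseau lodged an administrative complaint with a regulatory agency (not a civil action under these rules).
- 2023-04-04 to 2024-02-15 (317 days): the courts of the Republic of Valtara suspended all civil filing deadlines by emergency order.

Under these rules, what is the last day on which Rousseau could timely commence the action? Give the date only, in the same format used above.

Taking the later of the act (2018-05-07) and discovery (2022-02-20), the claim accrued on 2022-02-20.
The untolled deadline — 5 years after 2022-02-20 — is 2027-02-20.
Because the emergency suspension of filing deadlines ran from 2023-04-04 to 2024-02-15, the deadline is extended by 317 days to 2028-01-03.
None of the other events listed affects the running of the period under the stated rules.

2028-01-03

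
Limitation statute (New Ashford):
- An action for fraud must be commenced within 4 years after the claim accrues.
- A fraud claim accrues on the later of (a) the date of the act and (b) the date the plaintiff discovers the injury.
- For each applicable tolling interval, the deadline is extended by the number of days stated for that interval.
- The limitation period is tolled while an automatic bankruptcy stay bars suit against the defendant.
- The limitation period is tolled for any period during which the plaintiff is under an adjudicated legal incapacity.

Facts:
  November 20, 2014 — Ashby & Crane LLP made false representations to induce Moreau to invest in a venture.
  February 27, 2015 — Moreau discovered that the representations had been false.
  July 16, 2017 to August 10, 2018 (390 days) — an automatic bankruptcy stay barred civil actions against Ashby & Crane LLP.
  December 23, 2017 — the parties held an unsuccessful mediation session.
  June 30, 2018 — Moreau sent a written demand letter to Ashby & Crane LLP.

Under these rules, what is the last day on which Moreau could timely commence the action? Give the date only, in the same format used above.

The claim accrued on February 27, 2015 — the later of the November 20, 2014 act and the February 27, 2015 discovery.
4 years from February 27, 2015 is February 27, 2019.
The period was tolled for 390 days by the automatic bankruptcy stay (July 16, 2017 to August 10, 2018), pushing the deadline to March 23, 2020.
None of the other events listed affects the running of the period under the stated rules.

March 23, 2020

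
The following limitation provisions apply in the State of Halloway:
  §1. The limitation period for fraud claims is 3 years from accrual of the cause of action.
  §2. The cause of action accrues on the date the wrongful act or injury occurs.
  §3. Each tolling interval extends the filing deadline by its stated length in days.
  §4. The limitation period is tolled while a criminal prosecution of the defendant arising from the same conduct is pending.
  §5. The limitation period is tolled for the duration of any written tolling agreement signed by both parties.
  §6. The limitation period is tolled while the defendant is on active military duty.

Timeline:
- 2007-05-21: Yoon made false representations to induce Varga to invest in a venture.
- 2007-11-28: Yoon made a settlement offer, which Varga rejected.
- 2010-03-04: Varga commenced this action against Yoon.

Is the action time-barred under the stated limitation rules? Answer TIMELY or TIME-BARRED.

TIMELY

The limitation period began to run on 2007-05-21.
3 years from 2007-05-21 is 2010-05-21.
The other events in the timeline have no effect on the limitation period under the stated rules.
The 2010-03-04 filing precedes the 2010-05-21 deadline; the claim is timely.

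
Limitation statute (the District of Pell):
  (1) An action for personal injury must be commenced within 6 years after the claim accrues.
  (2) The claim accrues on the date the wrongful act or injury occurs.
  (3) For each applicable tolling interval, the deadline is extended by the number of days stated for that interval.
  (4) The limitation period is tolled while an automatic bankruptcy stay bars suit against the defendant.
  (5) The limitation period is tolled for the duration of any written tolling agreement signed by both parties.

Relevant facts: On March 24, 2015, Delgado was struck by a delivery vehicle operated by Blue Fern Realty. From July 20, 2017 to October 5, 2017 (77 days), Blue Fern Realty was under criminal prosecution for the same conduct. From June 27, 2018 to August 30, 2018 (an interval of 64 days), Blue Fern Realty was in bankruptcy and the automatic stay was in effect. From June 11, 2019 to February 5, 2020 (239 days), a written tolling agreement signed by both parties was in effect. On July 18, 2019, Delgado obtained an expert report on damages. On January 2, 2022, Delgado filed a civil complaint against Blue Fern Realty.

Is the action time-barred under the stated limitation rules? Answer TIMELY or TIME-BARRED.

TIMELY

The claim accrued on March 24, 2015, the date of the act.
The untolled deadline — 6 years after March 24, 2015 — is March 24, 2021.
The period was tolled for 64 days by the automatic bankruptcy stay (June 27, 2018 to August 30, 2018), pushing the deadline to May 27, 2021.
The period was tolled for 239 days by the written tolling agreement (June 11, 2019 to February 5, 2020), pushing the deadline to January 21, 2022.
The pending criminal prosecution from July 20, 2017 to October 5, 2017 does not toll the period, because no stated rule makes a criminal prosecution a tolling event.
Nothing else in the chronology tolls or restarts the period.
Filing on January 2, 2022 beat the January 21, 2022 deadline — the action is timely.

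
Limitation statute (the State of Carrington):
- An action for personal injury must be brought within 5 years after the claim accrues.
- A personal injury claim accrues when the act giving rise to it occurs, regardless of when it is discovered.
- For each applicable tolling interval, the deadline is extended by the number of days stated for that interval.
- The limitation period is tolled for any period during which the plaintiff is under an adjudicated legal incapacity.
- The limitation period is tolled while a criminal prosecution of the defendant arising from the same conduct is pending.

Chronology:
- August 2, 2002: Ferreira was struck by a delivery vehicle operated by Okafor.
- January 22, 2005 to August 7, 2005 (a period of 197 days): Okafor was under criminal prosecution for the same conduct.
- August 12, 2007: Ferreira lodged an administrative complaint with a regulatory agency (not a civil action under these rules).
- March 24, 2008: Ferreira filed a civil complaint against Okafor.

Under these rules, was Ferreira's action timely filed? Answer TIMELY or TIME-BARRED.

TIME-BARRED

The limitation period began to run on August 2, 2002.
The untolled deadline — 5 years after August 2, 2002 — is August 2, 2007.
The period was tolled for 197 days by the pending criminal prosecution (January 22, 2005 to August 7, 2005), pushing the deadline to February 15, 2008.
Nothing else in the chronology tolls or restarts the period.
Ferreira filed on March 24, 2008, after the February 15, 2008 deadline, so the action is time-barred.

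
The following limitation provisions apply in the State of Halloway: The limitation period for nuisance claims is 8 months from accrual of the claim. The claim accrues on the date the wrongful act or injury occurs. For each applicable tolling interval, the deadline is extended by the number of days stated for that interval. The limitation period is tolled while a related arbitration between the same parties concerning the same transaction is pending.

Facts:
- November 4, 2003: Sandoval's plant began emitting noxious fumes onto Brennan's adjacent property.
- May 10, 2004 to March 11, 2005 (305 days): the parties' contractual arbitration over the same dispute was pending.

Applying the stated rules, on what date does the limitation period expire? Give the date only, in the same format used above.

The claim accrued on November 4, 2003, when the wrongful act occurred.
Adding the 8 months base period to November 4, 2003 gives a deadline of July 4, 2004, before any tolling.
Because the pending related arbitration ran from May 10, 2004 to March 11, 2005, the deadline is extended by 305 days to May 5, 2005.

May 5, 2005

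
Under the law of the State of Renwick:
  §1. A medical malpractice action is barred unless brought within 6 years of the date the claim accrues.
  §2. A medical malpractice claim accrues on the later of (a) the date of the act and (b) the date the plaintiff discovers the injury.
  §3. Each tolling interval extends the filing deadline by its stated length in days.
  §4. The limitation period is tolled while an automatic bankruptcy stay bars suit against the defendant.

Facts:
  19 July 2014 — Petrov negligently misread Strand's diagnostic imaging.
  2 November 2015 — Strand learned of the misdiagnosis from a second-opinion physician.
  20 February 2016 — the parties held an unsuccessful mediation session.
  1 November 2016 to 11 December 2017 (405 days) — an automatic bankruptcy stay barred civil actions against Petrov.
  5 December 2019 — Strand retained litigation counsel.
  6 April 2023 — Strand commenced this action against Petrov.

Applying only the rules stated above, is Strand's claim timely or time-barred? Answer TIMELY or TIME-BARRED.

TIME-BARRED

Taking the later of the act (19 July 2014) and discovery (2 November 2015), the claim accrued on 2 November 2015.
Adding the 6 years base period to 2 November 2015 gives a deadline of 2 November 2021, before any tolling.
Because the automatic bankruptcy stay ran from 1 November 2016 to 11 December 2017, the deadline is extended by 405 days to 12 December 2022.
Nothing else in the chronology tolls or restarts the period.
The 6 April 2023 filing falls after the 12 December 2022 deadline; the claim is time-barred.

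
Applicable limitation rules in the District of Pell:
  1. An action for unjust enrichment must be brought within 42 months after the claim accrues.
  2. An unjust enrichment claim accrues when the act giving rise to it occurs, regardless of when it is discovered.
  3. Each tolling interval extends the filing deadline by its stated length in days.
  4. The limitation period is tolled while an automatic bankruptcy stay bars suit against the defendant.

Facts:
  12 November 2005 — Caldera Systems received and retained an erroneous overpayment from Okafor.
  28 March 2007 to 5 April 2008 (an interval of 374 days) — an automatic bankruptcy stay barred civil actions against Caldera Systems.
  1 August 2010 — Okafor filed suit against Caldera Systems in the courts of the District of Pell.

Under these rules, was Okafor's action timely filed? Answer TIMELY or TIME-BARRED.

TIME-BARRED

The limitation period began to run on 12 November 2005.
The untolled deadline — 42 months after 12 November 2005 — is 12 May 2009.
The period was tolled for 374 days by the automatic bankruptcy stay (28 March 2007 to 5 April 2008), pushing the deadline to 21 May 2010.
Okafor filed on 1 August 2010, after the 21 May 2010 deadline, so the action is time-barred.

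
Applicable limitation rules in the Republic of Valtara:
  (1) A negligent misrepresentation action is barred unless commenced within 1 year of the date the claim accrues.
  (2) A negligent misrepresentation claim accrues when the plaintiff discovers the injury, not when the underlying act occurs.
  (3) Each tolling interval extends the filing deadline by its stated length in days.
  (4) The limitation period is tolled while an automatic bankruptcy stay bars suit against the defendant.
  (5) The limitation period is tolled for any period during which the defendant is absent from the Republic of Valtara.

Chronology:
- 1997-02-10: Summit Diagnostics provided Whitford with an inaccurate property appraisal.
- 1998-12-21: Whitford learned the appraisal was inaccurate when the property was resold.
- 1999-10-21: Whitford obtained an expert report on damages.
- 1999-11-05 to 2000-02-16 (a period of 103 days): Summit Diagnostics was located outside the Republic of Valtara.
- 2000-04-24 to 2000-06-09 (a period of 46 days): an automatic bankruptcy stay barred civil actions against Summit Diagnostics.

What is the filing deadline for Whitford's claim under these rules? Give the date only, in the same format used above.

2000-04-02

The claim did not accrue until Whitford discovered the injury on 1998-12-21; the 1997-02-10 act date does not start the clock under the stated rule.
The untolled deadline — 1 year after 1998-12-21 — is 1999-12-21.
The defendant's absence from the jurisdiction from 1999-11-05 to 2000-02-16 tolled the period for 103 days, extending the deadline to 2000-04-02.
The automatic bankruptcy stay from 2000-04-24 to 2000-06-09 began after the period had already run on 2000-04-02, so it has no tolling effect.
The other events in the timeline have no effect on the limitation period under the stated rules.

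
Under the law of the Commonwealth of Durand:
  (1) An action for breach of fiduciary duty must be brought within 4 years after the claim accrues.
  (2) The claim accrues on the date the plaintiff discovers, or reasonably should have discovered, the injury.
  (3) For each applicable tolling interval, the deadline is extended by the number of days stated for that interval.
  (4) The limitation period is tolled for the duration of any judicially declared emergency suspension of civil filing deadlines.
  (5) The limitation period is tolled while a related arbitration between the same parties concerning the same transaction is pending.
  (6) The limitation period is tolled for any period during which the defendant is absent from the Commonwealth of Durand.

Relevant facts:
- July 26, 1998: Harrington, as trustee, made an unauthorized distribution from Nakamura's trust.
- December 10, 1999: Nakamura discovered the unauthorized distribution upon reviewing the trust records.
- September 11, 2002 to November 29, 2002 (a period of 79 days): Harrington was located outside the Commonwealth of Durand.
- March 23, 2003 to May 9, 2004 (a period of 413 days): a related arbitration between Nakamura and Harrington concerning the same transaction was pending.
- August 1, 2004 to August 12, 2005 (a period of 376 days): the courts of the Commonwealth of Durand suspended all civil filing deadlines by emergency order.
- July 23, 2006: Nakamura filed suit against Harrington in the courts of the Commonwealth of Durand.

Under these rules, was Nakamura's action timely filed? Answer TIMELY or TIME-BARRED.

Accrual is tied to discovery, so the period began on December 10, 1999 rather than on July 26, 1998 when the act occurred.
The untolled deadline — 4 years after December 10, 1999 — is December 10, 2003.
Because the defendant's absence from the jurisdiction ran from September 11, 2002 to November 29, 2002, the deadline is extended by 79 days to February 27, 2004.
Because the pending related arbitration ran from March 23, 2003 to May 9, 2004, the deadline is extended by 413 days to April 15, 2005.
The period was tolled for 376 days by the emergency suspension of filing deadlines (August 1, 2004 to August 12, 2005), pushing the deadline to April 26, 2006.
Filing on July 23, 2006 missed the April 26, 2006 deadline — the action is time-barred.

TIME-BARRED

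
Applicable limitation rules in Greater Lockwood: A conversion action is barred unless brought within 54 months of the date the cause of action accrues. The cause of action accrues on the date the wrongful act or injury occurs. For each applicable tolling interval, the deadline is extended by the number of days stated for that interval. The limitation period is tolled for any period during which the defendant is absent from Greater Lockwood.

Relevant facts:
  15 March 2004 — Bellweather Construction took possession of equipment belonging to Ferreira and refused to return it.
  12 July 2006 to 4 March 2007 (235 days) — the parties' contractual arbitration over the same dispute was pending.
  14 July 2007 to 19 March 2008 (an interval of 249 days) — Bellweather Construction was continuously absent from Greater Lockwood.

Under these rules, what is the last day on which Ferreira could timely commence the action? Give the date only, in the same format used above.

22 May 2009

The limitation period began to run on 15 March 2004.
The untolled deadline — 54 months after 15 March 2004 — is 15 September 2008.
The period was tolled for 249 days by the defendant's absence from the jurisdiction (14 July 2007 to 19 March 2008), pushing the deadline to 22 May 2009.
No stated provision tolls the period for a pending arbitration, so the interval from 12 July 2006 to 4 March 2007 has no effect on the deadline.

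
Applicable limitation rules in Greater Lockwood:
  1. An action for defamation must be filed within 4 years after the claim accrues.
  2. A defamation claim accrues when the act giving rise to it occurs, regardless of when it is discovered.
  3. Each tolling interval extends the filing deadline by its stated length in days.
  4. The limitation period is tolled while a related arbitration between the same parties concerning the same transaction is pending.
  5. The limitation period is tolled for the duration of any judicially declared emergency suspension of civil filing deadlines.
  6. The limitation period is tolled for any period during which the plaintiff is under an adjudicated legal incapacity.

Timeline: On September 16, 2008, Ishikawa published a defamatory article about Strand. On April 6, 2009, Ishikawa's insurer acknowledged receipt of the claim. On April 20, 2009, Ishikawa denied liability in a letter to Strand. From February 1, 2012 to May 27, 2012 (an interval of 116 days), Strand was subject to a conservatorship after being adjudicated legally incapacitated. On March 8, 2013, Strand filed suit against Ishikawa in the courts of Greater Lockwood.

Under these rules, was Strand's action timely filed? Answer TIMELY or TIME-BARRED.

The claim accrued on September 16, 2008, the date of the act.
The untolled deadline — 4 years after September 16, 2008 — is September 16, 2012.
Because the plaintiff's legal incapacity ran from February 1, 2012 to May 27, 2012, the deadline is extended by 116 days to January 10, 2013.
The other events in the timeline have no effect on the limitation period under the stated rules.
The March 8, 2013 filing falls after the January 10, 2013 deadline; the claim is time-barred.

TIME-BARRED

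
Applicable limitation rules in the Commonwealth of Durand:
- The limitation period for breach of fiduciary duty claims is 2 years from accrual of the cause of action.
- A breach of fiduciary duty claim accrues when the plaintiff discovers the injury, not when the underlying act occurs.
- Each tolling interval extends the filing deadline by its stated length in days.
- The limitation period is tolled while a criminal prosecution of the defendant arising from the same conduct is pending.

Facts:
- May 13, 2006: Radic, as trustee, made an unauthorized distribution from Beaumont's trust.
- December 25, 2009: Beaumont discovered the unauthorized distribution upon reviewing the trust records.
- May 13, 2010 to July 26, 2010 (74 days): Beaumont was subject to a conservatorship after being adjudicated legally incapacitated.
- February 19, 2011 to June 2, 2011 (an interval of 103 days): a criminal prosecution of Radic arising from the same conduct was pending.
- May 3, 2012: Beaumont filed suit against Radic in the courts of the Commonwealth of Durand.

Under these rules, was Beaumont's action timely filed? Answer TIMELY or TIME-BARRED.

Accrual is tied to discovery, so the period began on December 25, 2009 rather than on May 13, 2006 when the act occurred.
The untolled deadline — 2 years after December 25, 2009 — is December 25, 2011.
Because the pending criminal prosecution ran from February 19, 2011 to June 2, 2011, the deadline is extended by 103 days to April 6, 2012.
No stated provision tolls the period for the plaintiff's incapacity, so the interval from May 13, 2010 to July 26, 2010 has no effect on the deadline.
The May 3, 2012 filing falls after the April 6, 2012 deadline; the claim is time-barred.

TIME-BARRED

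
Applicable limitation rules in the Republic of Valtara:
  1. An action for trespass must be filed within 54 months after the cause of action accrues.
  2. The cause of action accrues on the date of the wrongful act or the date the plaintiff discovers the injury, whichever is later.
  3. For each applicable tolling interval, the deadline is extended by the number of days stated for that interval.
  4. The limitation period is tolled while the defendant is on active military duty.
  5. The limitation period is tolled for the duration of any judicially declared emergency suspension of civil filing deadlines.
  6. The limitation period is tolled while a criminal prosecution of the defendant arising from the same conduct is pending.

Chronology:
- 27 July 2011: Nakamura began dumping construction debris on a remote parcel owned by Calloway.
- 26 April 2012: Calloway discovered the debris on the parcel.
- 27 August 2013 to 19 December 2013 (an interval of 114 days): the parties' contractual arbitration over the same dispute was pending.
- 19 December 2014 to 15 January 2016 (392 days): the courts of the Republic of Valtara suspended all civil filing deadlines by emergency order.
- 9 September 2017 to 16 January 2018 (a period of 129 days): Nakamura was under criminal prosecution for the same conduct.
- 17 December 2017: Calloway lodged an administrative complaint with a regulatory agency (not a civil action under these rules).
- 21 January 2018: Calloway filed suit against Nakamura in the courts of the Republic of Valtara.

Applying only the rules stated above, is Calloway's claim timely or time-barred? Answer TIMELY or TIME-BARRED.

Because discovery on 26 April 2012 post-dates the 27 July 2011 act, accrual under the later-of rule falls on 26 April 2012.
The untolled deadline — 54 months after 26 April 2012 — is 26 October 2016.
Because the emergency suspension of filing deadlines ran from 19 December 2014 to 15 January 2016, the deadline is extended by 392 days to 22 November 2017.
The period was tolled for 129 days by the pending criminal prosecution (9 September 2017 to 16 January 2018), pushing the deadline to 31 March 2018.
Although a pending arbitration ran from 27 August 2013 to 19 December 2013, the stated rules do not make that a tolling event, so it is disregarded.
The other events in the timeline have no effect on the limitation period under the stated rules.
Filing on 21 January 2018 beat the 31 March 2018 deadline — the action is timely.

TIMELY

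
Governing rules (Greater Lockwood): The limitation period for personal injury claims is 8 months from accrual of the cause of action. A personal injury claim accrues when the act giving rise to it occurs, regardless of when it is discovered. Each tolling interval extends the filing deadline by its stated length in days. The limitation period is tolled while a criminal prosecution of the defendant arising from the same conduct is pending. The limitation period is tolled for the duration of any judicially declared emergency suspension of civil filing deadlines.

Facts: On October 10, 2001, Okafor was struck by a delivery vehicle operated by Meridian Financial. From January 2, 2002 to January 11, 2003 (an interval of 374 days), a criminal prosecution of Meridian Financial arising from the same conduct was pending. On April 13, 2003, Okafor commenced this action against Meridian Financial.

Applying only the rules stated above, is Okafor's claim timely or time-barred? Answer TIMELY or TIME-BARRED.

The cause of action accrued on October 10, 2001, the date of the act.
Adding the 8 months base period to October 10, 2001 gives a deadline of June 10, 2002, before any tolling.
Because the pending criminal prosecution ran from January 2, 2002 to January 11, 2003, the deadline is extended by 374 days to June 19, 2003.
Filing on April 13, 2003 beat the June 19, 2003 deadline — the action is timely.

TIMELY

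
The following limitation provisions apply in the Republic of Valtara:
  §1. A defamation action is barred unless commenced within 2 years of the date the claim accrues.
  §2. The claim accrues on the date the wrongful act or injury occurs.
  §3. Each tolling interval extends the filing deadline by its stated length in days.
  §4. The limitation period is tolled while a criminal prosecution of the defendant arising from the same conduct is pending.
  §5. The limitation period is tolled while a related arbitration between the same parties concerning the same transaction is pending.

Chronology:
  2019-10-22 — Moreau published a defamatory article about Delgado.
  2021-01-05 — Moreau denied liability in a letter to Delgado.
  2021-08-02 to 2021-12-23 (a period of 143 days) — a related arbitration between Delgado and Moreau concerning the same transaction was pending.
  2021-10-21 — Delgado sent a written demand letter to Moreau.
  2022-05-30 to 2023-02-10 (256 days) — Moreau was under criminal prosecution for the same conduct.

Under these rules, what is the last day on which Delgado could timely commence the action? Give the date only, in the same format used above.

2022-03-14

The claim accrued on 2019-10-22, when the wrongful act occurred.
2 years from 2019-10-22 is 2021-10-22.
The period was tolled for 143 days by the pending related arbitration (2021-08-02 to 2021-12-23), pushing the deadline to 2022-03-14.
By the time the pending criminal prosecution began on 2022-05-30, the limitation period had already expired on 2022-03-14; that interval cannot revive it.
None of the other events listed affects the running of the period under the stated rules.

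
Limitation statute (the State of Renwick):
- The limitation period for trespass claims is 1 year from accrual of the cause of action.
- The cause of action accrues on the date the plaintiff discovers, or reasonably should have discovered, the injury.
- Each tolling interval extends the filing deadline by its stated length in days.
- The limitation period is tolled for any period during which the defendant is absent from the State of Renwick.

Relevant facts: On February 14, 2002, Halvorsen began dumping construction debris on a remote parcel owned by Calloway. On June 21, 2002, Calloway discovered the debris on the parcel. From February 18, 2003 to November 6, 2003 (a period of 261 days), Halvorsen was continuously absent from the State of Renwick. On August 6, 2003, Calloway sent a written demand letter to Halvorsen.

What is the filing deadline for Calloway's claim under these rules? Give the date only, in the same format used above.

Accrual is tied to discovery, so the period began on June 21, 2002 rather than on February 14, 2002 when the act occurred.
1 year from June 21, 2002 is June 21, 2003.
Because the defendant's absence from the jurisdiction ran from February 18, 2003 to November 6, 2003, the deadline is extended by 261 days to March 8, 2004.
The other events in the timeline have no effect on the limitation period under the stated rules.

March 8, 2004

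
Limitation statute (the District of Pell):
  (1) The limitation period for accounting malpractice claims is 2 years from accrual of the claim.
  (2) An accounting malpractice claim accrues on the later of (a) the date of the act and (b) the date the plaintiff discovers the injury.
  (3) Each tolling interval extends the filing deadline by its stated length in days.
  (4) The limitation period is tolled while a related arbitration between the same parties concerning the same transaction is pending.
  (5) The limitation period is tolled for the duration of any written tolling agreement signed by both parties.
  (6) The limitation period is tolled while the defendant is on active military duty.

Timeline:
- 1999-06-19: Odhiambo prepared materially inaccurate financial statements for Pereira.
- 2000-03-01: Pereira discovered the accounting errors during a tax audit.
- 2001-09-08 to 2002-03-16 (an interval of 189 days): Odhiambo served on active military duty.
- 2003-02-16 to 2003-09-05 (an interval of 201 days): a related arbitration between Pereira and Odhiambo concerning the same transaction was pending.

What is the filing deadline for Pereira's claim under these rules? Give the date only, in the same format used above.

Because discovery on 2000-03-01 post-dates the 1999-06-19 act, accrual under the later-of rule falls on 2000-03-01.
The untolled deadline — 2 years after 2000-03-01 — is 2002-03-01.
Because the defendant's active military service ran from 2001-09-08 to 2002-03-16, the deadline is extended by 189 days to 2002-09-06.
The pending related arbitration starting 2003-02-16 came too late — the period had run on 2002-09-06 — and so does not extend the deadline.

2002-09-06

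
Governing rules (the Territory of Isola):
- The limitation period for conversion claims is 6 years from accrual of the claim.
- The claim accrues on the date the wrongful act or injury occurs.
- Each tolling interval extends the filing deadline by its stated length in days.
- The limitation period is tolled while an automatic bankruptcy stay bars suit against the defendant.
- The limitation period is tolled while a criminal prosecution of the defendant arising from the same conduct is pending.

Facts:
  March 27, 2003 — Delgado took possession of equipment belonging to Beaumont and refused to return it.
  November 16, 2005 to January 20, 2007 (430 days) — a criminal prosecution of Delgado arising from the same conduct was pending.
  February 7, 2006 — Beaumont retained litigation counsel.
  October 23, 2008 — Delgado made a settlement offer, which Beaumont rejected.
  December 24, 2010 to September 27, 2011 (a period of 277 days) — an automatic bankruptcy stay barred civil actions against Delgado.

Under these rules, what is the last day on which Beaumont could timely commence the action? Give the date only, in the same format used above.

May 31, 2010

The claim accrued on March 27, 2003, when the wrongful act occurred.
The untolled deadline — 6 years after March 27, 2003 — is March 27, 2009.
The pending criminal prosecution from November 16, 2005 to January 20, 2007 tolled the period for 430 days, extending the deadline to May 31, 2010.
The automatic bankruptcy stay starting December 24, 2010 came too late — the period had run on May 31, 2010 — and so does not extend the deadline.
The other events in the timeline have no effect on the limitation period under the stated rules.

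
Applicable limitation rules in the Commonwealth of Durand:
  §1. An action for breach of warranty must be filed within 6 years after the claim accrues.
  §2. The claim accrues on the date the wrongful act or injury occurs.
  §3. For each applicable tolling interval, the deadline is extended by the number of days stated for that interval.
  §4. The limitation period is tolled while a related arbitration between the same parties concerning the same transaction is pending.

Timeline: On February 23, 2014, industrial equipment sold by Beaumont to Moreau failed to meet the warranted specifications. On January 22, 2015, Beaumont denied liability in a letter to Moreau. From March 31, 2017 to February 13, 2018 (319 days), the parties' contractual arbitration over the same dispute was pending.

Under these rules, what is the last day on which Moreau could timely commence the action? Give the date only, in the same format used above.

The claim accrued on February 23, 2014, the date of the act.
Adding the 6 years base period to February 23, 2014 gives a deadline of February 23, 2020, before any tolling.
The period was tolled for 319 days by the pending related arbitration (March 31, 2017 to February 13, 2018), pushing the deadline to January 7, 2021.
Nothing else in the chronology tolls or restarts the period.

January 7, 2021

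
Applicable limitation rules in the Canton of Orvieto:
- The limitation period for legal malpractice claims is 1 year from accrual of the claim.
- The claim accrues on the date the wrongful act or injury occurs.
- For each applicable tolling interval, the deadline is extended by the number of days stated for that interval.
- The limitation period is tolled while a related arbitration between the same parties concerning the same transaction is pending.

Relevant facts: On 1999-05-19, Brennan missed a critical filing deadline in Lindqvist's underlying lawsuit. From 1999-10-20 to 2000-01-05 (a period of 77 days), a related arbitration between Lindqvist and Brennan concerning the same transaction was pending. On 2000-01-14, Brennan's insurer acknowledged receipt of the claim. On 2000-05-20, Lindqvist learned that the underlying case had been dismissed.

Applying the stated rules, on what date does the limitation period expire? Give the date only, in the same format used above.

The claim accrued on 1999-05-19, when the wrongful act occurred; under the stated occurrence rule the 2000-05-20 discovery does not delay accrual.
The untolled deadline — 1 year after 1999-05-19 — is 2000-05-19.
The period was tolled for 77 days by the pending related arbitration (1999-10-20 to 2000-01-05), pushing the deadline to 2000-08-04.
None of the other events listed affects the running of the period under the stated rules.

2000-08-04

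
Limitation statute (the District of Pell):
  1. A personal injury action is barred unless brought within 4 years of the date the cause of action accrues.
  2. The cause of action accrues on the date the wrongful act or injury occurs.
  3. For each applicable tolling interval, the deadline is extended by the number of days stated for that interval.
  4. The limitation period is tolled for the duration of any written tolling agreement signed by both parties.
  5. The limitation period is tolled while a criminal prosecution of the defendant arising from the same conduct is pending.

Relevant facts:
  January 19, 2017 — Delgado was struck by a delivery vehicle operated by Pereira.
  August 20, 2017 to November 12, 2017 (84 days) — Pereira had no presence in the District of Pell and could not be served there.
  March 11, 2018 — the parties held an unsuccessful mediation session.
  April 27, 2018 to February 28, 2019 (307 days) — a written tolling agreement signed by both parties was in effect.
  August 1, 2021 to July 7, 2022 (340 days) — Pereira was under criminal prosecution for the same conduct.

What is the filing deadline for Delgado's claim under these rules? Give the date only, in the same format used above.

The limitation period began to run on January 19, 2017.
4 years from January 19, 2017 is January 19, 2021.
The period was tolled for 307 days by the written tolling agreement (April 27, 2018 to February 28, 2019), pushing the deadline to November 22, 2021.
The period was tolled for 340 days by the pending criminal prosecution (August 1, 2021 to July 7, 2022), pushing the deadline to October 28, 2022.
The defendant's absence from the jurisdiction from August 20, 2017 to November 12, 2017 does not toll the period, because no stated rule makes the defendant's absence a tolling event.
None of the other events listed affects the running of the period under the stated rules.

October 28, 2022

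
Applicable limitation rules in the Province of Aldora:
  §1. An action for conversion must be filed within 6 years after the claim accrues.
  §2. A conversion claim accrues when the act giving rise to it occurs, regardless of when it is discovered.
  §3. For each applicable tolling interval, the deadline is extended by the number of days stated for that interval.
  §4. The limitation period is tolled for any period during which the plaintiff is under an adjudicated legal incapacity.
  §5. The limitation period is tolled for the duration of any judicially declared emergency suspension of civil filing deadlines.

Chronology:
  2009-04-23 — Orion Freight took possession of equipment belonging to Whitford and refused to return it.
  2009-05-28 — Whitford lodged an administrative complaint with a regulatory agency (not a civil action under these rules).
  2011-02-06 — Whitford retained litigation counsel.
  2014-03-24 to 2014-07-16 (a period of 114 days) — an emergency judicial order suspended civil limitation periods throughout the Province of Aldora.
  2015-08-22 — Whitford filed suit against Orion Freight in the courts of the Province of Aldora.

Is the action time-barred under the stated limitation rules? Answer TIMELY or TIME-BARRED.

TIME-BARRED

The limitation period began to run on 2009-04-23.
Adding the 6 years base period to 2009-04-23 gives a deadline of 2015-04-23, before any tolling.
The emergency suspension of filing deadlines from 2014-03-24 to 2014-07-16 tolled the period for 114 days, extending the deadline to 2015-08-15.
None of the other events listed affects the running of the period under the stated rules.
The 2015-08-22 filing falls after the 2015-08-15 deadline; the claim is time-barred.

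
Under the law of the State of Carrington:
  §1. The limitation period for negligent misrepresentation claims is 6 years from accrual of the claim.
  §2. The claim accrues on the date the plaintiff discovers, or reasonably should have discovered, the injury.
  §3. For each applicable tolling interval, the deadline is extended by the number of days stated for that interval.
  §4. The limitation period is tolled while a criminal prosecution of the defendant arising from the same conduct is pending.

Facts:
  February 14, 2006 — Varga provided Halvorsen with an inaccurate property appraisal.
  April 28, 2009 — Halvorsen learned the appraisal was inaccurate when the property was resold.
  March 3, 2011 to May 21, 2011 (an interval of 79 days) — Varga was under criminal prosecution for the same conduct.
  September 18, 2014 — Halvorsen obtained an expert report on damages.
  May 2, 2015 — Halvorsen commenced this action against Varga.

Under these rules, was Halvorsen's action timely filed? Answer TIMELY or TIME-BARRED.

The claim did not accrue until Halvorsen discovered the injury on April 28, 2009; the February 14, 2006 act date does not start the clock under the stated rule.
The untolled deadline — 6 years after April 28, 2009 — is April 28, 2015.
Because the pending criminal prosecution ran from March 3, 2011 to May 21, 2011, the deadline is extended by 79 days to July 16, 2015.
Nothing else in the chronology tolls or restarts the period.
Filing on May 2, 2015 beat the July 16, 2015 deadline — the action is timely.

TIMELY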